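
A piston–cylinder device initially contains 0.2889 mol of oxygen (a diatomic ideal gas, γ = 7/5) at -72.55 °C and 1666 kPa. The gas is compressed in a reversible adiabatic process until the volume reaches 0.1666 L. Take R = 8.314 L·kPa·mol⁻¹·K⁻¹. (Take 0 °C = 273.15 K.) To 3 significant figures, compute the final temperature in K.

T₂ ≈ 250 K

Convert: T₁ = 200.6 K.
From PV = nRT: V₁ = nRT₁/P₁ = 0.2892 L.
Adiabatic (γ = 7/5), T V^(γ−1) and P V^γ constant: T₂ = T₁·(V₁/V₂)^(γ−1) = 250.1 K; P₂ = P₁·(V₁/V₂)^γ = 3606 kPa.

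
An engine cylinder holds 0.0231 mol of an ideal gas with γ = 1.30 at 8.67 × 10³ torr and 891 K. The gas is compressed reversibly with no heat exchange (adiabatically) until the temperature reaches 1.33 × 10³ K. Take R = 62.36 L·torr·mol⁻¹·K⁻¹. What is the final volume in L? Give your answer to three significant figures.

V₂ ≈ 0.0389 L

From PV = nRT: V₁ = nRT₁/P₁ = 0.1480 L.
Adiabatic (γ = 1.30), T V^(γ−1) and P V^γ constant: P₂ = P₁·(T₂/T₁)^(γ/(γ−1)) = 4.919e+04 torr; V₂ = V₁·(T₁/T₂)^(1/(γ−1)) = 0.03895 L.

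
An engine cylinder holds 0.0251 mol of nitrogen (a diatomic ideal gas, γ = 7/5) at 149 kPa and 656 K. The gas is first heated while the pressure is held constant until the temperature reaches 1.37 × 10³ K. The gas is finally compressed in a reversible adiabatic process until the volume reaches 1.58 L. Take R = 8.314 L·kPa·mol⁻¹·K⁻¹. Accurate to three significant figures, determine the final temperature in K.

From PV = nRT: V₁ = nRT₁/P₁ = 0.9188 L.
P constant ⇒ V ∝ T: P₂ = P₁; V₂ = V₁·(T₂/T₁) = 1.919 L.
Adiabatic (γ = 7/5), T V^(γ−1) and P V^γ constant: T₃ = T₂·(V₂/V₃)^(γ−1) = 1481 K; P₃ = P₂·(V₂/V₃)^γ = 195.6 kPa.

T₃ ≈ 1.48e+03 K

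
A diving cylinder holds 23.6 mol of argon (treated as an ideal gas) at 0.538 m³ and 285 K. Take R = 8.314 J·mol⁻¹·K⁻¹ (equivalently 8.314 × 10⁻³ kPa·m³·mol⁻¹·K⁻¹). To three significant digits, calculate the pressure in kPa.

P ≈ 104 kPa

PV = nRT ⇒ P = nRT/V = (23.6 × 8.314 × 10⁻³ × 285) / 0.538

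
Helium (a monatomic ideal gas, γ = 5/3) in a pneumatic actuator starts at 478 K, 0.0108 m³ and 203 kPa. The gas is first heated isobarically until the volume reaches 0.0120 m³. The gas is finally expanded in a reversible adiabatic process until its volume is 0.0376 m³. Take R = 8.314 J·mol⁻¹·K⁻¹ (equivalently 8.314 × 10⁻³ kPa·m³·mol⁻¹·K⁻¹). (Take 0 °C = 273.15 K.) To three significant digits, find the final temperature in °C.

T₃ ≈ -25.1 °C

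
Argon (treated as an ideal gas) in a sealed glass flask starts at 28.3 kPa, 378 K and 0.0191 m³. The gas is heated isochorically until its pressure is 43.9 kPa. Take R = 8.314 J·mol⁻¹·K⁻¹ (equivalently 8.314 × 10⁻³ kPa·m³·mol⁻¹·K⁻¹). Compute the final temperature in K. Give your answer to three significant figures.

T₂ ≈ 586 K

V constant ⇒ P ∝ T: V₂ = V₁; T₂ = T₁·(P₂/P₁) = 586.4 K.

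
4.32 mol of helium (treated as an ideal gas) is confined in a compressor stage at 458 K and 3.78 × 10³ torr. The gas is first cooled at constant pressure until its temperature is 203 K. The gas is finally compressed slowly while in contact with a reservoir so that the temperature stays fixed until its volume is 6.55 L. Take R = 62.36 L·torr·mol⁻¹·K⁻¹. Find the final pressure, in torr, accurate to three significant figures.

From PV = nRT: V₁ = nRT₁/P₁ = 32.64 L.
P constant ⇒ V ∝ T: P₂ = P₁; V₂ = V₁·(T₂/T₁) = 14.47 L.
T constant ⇒ Boyle's law P V = const: T₃ = T₂; P₃ = P₂·(V₂/V₃) = 8349 torr.

P₃ ≈ 8.35e+03 torr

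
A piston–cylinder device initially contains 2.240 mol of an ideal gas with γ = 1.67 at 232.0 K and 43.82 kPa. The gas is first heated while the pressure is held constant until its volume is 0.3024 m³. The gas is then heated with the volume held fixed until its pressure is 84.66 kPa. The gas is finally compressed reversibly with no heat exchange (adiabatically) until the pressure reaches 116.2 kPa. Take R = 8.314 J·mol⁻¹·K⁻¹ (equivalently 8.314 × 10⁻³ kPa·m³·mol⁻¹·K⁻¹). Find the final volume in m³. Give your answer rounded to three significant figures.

From PV = nRT: V₁ = nRT₁/P₁ = 0.09860 m³.
Isobaric, so V/T is constant: P₂ = P₁; T₂ = T₁·(V₂/V₁) = 711.5 K.
Isochoric, so P/T is constant: V₃ = V₂; T₃ = T₂·(P₃/P₂) = 1375 K.
Adiabatic (γ = 1.67), T V^(γ−1) and P V^γ constant: T₄ = T₃·(P₄/P₃)^((γ−1)/γ) = 1561 K; V₄ = V₃·(P₃/P₄)^(1/γ) = 0.2502 m³.

V₄ ≈ 0.250 m³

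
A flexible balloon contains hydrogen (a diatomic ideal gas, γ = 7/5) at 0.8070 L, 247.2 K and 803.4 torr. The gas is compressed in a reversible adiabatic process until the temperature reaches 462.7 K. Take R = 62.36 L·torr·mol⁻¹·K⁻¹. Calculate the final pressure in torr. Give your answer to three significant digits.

P₂ ≈ 7.21e+03 torr

Reversible adiabatic, γ = 7/5: P₂ = P₁·(T₂/T₁)^(γ/(γ−1)) = 7208 torr; V₂ = V₁·(T₁/T₂)^(1/(γ−1)) = 0.1684 L.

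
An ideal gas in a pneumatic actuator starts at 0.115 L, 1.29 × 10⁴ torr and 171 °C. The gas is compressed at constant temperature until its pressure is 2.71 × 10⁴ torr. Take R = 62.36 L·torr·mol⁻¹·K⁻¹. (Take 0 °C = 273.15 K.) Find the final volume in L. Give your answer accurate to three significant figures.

Convert: T₁ = 444.1 K.
T constant ⇒ Boyle's law P V = const: T₂ = T₁; V₂ = V₁·(P₁/P₂) = 0.05474 L.

V₂ ≈ 0.0547 L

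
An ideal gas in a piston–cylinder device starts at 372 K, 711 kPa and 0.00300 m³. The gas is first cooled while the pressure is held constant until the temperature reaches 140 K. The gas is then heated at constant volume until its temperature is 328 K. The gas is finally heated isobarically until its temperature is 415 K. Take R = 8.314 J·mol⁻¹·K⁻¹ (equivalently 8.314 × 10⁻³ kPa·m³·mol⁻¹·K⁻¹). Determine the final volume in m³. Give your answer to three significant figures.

V₄ ≈ 0.00143 m³

P constant ⇒ V ∝ T: P₂ = P₁; V₂ = V₁·(T₂/T₁) = 0.001129 m³.
V constant ⇒ P ∝ T: V₃ = V₂; P₃ = P₂·(T₃/T₂) = 1666 kPa.
P constant ⇒ V ∝ T: P₄ = P₃; V₄ = V₃·(T₄/T₃) = 0.001429 m³.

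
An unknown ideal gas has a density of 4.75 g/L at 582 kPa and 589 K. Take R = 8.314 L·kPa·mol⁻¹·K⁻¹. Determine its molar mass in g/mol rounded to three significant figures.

ρ = PM/(RT) ⇒ M = ρRT/P = (4.75 × 8.314 × 589.0) / 582

M ≈ 40.0 g/mol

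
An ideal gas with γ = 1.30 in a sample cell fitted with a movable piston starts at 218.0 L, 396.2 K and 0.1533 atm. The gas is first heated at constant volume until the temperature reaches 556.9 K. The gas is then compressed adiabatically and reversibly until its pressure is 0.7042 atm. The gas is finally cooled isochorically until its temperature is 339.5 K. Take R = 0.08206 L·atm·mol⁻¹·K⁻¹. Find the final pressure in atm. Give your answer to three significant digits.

Isochoric, so P/T is constant: V₂ = V₁; P₂ = P₁·(T₂/T₁) = 0.2155 atm.
Reversible adiabatic, γ = 1.30: T₃ = T₂·(P₃/P₂)^((γ−1)/γ) = 731.9 K; V₃ = V₂·(P₂/P₃)^(1/γ) = 87.67 L.
V constant ⇒ P ∝ T: V₄ = V₃; P₄ = P₃·(T₄/T₃) = 0.3266 atm.

P₄ ≈ 0.327 atm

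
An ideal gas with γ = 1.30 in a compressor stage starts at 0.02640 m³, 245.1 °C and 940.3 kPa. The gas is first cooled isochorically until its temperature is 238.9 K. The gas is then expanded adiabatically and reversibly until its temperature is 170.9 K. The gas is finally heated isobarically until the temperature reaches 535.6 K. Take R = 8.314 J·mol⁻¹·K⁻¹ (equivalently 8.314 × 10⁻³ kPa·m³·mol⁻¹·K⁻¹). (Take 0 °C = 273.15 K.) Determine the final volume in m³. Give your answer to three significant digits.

V₄ ≈ 0.253 m³

Convert: T₁ = 518.2 K.
V constant ⇒ P ∝ T: V₂ = V₁; P₂ = P₁·(T₂/T₁) = 433.5 kPa.
Reversible adiabatic, γ = 1.30: P₃ = P₂·(T₃/T₂)^(γ/(γ−1)) = 101.5 kPa; V₃ = V₂·(T₂/T₃)^(1/(γ−1)) = 0.08063 m³.
Isobaric, so V/T is constant: P₄ = P₃; V₄ = V₃·(T₄/T₃) = 0.2527 m³.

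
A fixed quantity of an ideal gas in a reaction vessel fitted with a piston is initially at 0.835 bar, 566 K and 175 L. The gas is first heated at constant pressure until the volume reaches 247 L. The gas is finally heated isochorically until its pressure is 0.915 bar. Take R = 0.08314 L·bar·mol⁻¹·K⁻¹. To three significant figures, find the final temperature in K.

P constant ⇒ V ∝ T: P₂ = P₁; T₂ = T₁·(V₂/V₁) = 798.9 K.
V constant ⇒ P ∝ T: V₃ = V₂; T₃ = T₂·(P₃/P₂) = 875.4 K.

T₃ ≈ 875 K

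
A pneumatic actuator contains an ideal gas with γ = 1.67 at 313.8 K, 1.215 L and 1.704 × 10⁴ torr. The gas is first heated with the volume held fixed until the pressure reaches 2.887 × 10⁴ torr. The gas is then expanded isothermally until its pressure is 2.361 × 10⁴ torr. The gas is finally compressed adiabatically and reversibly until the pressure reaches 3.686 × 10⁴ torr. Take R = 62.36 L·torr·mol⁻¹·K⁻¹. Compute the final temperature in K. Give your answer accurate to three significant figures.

T₄ ≈ 636 K

V constant ⇒ P ∝ T: V₂ = V₁; T₂ = T₁·(P₂/P₁) = 531.7 K.
Isothermal, so P V is constant: T₃ = T₂; V₃ = V₂·(P₂/P₃) = 1.486 L.
Adiabatic (γ = 1.67), T V^(γ−1) and P V^γ constant: T₄ = T₃·(P₄/P₃)^((γ−1)/γ) = 635.7 K; V₄ = V₃·(P₃/P₄)^(1/γ) = 1.138 L.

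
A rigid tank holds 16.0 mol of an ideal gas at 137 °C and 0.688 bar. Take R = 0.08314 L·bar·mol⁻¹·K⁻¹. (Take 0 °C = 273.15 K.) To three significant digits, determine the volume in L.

Convert: T = 410.15 K.
PV = nRT ⇒ V = nRT/P = (16.0 × 0.08314 × 410.15) / 0.688

V ≈ 793 L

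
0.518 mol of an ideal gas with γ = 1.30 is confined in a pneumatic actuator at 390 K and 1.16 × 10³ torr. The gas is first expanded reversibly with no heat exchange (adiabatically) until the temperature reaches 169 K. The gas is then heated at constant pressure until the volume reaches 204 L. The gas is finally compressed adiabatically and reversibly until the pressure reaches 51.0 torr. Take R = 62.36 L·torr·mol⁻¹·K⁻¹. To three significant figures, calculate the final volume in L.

V₄ ≈ 139 L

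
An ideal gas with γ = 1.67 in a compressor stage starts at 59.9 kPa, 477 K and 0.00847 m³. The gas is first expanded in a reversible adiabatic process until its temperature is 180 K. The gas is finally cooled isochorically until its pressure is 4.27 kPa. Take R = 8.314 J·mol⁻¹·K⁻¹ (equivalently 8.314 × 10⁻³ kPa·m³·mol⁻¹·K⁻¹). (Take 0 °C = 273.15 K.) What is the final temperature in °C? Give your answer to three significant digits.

Adiabatic (γ = 1.67), T V^(γ−1) and P V^γ constant: P₂ = P₁·(T₂/T₁)^(γ/(γ−1)) = 5.278 kPa; V₂ = V₁·(T₁/T₂)^(1/(γ−1)) = 0.03627 m³.
Isochoric, so P/T is constant: V₃ = V₂; T₃ = T₂·(P₃/P₂) = 145.6 K.

T₃ ≈ -128 °C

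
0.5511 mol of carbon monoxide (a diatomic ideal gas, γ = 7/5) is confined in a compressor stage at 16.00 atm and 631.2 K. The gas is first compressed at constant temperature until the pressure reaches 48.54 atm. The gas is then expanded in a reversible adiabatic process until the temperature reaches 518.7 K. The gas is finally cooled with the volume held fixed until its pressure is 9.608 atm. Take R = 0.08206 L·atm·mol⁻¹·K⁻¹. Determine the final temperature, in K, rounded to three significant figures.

From PV = nRT: V₁ = nRT₁/P₁ = 1.784 L.
Isothermal, so P V is constant: T₂ = T₁; V₂ = V₁·(P₁/P₂) = 0.5881 L.
Adiabatic (γ = 7/5), T V^(γ−1) and P V^γ constant: P₃ = P₂·(T₃/T₂)^(γ/(γ−1)) = 24.42 atm; V₃ = V₂·(T₂/T₃)^(1/(γ−1)) = 0.9606 L.
V constant ⇒ P ∝ T: V₄ = V₃; T₄ = T₃·(P₄/P₃) = 204.1 K.

T₄ ≈ 204 K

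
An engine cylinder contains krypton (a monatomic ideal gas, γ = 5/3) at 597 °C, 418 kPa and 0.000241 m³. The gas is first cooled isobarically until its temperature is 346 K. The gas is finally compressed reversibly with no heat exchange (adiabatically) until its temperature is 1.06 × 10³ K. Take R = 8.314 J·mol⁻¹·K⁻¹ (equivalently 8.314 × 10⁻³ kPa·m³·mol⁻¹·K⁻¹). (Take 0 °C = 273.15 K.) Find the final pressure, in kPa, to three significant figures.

P₃ ≈ 6.87e+03 kPa

Convert: T₁ = 870.1 K.
Isobaric, so V/T is constant: P₂ = P₁; V₂ = V₁·(T₂/T₁) = 9.583e-05 m³.
Adiabatic (γ = 5/3), T V^(γ−1) and P V^γ constant: P₃ = P₂·(T₃/T₂)^(γ/(γ−1)) = 6867 kPa; V₃ = V₂·(T₂/T₃)^(1/(γ−1)) = 1.787e-05 m³.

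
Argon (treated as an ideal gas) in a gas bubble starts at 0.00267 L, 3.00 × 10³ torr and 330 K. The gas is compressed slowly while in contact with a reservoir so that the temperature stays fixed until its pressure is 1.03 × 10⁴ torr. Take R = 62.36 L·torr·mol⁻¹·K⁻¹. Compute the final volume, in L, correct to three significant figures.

Isothermal, so P V is constant: T₂ = T₁; V₂ = V₁·(P₁/P₂) = 0.0007777 L.

V₂ ≈ 0.000778 L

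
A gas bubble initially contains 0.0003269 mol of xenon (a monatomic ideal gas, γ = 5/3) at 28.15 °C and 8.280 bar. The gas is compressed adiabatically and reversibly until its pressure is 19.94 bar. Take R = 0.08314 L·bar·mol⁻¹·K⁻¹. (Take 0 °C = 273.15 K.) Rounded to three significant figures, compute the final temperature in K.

Convert: T₁ = 301.3 K.
From PV = nRT: V₁ = nRT₁/P₁ = 0.0009890 L.
Adiabatic (γ = 5/3), T V^(γ−1) and P V^γ constant: T₂ = T₁·(P₂/P₁)^((γ−1)/γ) = 428.2 K; V₂ = V₁·(P₁/P₂)^(1/γ) = 0.0005837 L.

T₂ ≈ 428 K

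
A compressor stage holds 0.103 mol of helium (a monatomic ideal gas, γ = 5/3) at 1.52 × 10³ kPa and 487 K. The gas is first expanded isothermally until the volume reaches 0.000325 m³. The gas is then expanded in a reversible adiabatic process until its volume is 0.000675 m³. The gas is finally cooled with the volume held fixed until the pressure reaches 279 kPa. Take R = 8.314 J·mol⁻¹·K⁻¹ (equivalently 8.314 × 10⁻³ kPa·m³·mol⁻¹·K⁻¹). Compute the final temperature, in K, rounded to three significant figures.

From PV = nRT: V₁ = nRT₁/P₁ = 0.0002744 m³.
T constant ⇒ Boyle's law P V = const: T₂ = T₁; P₂ = P₁·(V₁/V₂) = 1283 kPa.
Reversible adiabatic, γ = 5/3: T₃ = T₂·(V₂/V₃)^(γ−1) = 299.2 K; P₃ = P₂·(V₂/V₃)^γ = 379.5 kPa.
V constant ⇒ P ∝ T: V₄ = V₃; T₄ = T₃·(P₄/P₃) = 219.9 K.

T₄ ≈ 220 K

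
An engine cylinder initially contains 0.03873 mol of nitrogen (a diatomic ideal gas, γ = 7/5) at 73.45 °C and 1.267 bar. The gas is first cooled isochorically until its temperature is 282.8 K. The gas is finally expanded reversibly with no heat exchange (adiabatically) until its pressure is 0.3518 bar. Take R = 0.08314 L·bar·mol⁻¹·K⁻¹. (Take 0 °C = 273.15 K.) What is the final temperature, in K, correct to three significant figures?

T₃ ≈ 208 K

Convert: T₁ = 346.6 K.
From PV = nRT: V₁ = nRT₁/P₁ = 0.8809 L.
Isochoric, so P/T is constant: V₂ = V₁; P₂ = P₁·(T₂/T₁) = 1.034 bar.
Reversible adiabatic, γ = 7/5: T₃ = T₂·(P₃/P₂)^((γ−1)/γ) = 207.8 K; V₃ = V₂·(P₂/P₃)^(1/γ) = 1.902 L.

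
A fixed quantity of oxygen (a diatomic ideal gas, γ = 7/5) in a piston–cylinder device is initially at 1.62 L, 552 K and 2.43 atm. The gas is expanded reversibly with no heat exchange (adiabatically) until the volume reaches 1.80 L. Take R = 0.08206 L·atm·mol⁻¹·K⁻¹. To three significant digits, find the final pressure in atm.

Adiabatic (γ = 7/5), T V^(γ−1) and P V^γ constant: T₂ = T₁·(V₁/V₂)^(γ−1) = 529.2 K; P₂ = P₁·(V₁/V₂)^γ = 2.097 atm.

P₂ ≈ 2.10 atm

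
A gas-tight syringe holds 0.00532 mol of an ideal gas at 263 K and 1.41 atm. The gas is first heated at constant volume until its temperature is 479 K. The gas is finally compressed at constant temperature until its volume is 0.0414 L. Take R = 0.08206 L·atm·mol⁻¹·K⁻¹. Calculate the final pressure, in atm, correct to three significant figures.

From PV = nRT: V₁ = nRT₁/P₁ = 0.08143 L.
V constant ⇒ P ∝ T: V₂ = V₁; P₂ = P₁·(T₂/T₁) = 2.568 atm.
Isothermal, so P V is constant: T₃ = T₂; P₃ = P₂·(V₂/V₃) = 5.051 atm.

P₃ ≈ 5.05 atm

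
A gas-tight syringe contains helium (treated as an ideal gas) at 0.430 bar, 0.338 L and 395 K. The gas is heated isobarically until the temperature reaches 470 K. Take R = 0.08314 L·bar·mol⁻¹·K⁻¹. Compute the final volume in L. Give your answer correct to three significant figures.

P constant ⇒ V ∝ T: P₂ = P₁; V₂ = V₁·(T₂/T₁) = 0.4022 L.

V₂ ≈ 0.402 L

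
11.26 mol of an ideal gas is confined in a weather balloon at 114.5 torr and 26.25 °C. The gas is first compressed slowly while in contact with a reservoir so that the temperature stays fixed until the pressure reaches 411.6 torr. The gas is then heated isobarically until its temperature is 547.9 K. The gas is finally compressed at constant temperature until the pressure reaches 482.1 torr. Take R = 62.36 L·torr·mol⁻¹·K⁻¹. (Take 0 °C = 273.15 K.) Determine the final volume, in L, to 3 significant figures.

V₄ ≈ 798 L

Convert: T₁ = 299.4 K.
From PV = nRT: V₁ = nRT₁/P₁ = 1836 L.
T constant ⇒ Boyle's law P V = const: T₂ = T₁; V₂ = V₁·(P₁/P₂) = 510.8 L.
P constant ⇒ V ∝ T: P₃ = P₂; V₃ = V₂·(T₃/T₂) = 934.7 L.
Isothermal, so P V is constant: T₄ = T₃; V₄ = V₃·(P₃/P₄) = 798.0 L.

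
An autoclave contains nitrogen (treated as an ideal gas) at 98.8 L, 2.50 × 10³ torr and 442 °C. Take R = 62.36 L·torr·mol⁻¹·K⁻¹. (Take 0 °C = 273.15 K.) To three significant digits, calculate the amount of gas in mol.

Convert: T = 715.15 K.
PV = nRT ⇒ n = PV/(RT) = (2.50e+03 × 98.8) / (62.36 × 715.15)

n ≈ 5.54 mol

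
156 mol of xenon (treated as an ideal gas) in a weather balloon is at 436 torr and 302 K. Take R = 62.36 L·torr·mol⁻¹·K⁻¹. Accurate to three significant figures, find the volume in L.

V ≈ 6.74e+03 L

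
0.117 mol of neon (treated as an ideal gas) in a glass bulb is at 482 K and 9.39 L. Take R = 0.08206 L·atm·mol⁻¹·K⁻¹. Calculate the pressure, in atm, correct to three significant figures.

PV = nRT ⇒ P = nRT/V = (0.117 × 0.08206 × 482) / 9.39

P ≈ 0.493 atm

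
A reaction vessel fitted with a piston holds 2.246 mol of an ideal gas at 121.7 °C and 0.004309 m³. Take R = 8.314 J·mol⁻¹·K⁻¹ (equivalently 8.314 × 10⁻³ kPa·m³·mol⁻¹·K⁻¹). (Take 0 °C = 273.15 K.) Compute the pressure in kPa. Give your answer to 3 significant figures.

P ≈ 1.71e+03 kPa

Convert: T = 394.85 K.
PV = nRT ⇒ P = nRT/V = (2.246 × 8.314 × 10⁻³ × 394.85) / 0.004309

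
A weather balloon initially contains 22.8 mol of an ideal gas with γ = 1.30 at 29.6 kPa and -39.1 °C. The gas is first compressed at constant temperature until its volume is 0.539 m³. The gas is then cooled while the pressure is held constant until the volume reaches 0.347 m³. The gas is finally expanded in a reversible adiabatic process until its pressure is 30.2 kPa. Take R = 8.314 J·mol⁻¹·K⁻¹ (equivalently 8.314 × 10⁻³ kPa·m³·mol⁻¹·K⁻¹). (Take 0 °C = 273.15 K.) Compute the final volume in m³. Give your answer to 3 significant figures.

V₄ ≈ 0.750 m³

Convert: T₁ = 234.0 K.
From PV = nRT: V₁ = nRT₁/P₁ = 1.499 m³.
T constant ⇒ Boyle's law P V = const: T₂ = T₁; P₂ = P₁·(V₁/V₂) = 82.31 kPa.
P constant ⇒ V ∝ T: P₃ = P₂; T₃ = T₂·(V₃/V₂) = 150.7 K.
Reversible adiabatic, γ = 1.30: T₄ = T₃·(P₄/P₃)^((γ−1)/γ) = 119.6 K; V₄ = V₃·(P₃/P₄)^(1/γ) = 0.7504 m³.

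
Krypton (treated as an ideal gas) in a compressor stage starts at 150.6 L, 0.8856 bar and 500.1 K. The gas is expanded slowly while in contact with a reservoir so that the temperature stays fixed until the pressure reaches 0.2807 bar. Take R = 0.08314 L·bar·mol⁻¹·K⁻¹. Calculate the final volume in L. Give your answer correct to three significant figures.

V₂ ≈ 475 L

T constant ⇒ Boyle's law P V = const: T₂ = T₁; V₂ = V₁·(P₁/P₂) = 475.1 L.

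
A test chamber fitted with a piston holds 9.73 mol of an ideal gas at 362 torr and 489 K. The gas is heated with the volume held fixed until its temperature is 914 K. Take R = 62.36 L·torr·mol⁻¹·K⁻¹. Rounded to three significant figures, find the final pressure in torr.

From PV = nRT: V₁ = nRT₁/P₁ = 819.6 L.
V constant ⇒ P ∝ T: V₂ = V₁; P₂ = P₁·(T₂/T₁) = 676.6 torr.

P₂ ≈ 677 torr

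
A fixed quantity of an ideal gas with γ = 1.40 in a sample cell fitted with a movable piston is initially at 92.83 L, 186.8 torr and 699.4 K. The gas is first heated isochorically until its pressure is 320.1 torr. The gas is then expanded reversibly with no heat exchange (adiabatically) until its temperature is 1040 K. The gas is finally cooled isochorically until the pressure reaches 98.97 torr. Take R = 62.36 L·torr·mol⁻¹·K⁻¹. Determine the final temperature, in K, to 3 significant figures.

V constant ⇒ P ∝ T: V₂ = V₁; T₂ = T₁·(P₂/P₁) = 1198 K.
Reversible adiabatic, γ = 1.40: P₃ = P₂·(T₃/T₂)^(γ/(γ−1)) = 194.8 torr; V₃ = V₂·(T₂/T₃)^(1/(γ−1)) = 132.3 L.
Isochoric, so P/T is constant: V₄ = V₃; T₄ = T₃·(P₄/P₃) = 528.3 K.

T₄ ≈ 528 K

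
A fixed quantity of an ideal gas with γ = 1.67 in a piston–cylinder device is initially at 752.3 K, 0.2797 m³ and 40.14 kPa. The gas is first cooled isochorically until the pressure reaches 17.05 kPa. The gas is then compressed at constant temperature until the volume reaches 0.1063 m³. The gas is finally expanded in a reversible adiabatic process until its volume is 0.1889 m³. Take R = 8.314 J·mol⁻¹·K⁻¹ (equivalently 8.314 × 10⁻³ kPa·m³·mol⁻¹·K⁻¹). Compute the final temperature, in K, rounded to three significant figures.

T₄ ≈ 217 K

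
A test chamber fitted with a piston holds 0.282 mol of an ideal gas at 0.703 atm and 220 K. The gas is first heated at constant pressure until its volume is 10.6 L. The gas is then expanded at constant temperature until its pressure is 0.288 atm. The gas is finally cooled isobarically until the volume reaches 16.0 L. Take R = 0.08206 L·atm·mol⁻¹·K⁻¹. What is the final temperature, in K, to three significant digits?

From PV = nRT: V₁ = nRT₁/P₁ = 7.242 L.
Isobaric, so V/T is constant: P₂ = P₁; T₂ = T₁·(V₂/V₁) = 322.0 K.
T constant ⇒ Boyle's law P V = const: T₃ = T₂; V₃ = V₂·(P₂/P₃) = 25.87 L.
Isobaric, so V/T is constant: P₄ = P₃; T₄ = T₃·(V₄/V₃) = 199.1 K.

T₄ ≈ 199 K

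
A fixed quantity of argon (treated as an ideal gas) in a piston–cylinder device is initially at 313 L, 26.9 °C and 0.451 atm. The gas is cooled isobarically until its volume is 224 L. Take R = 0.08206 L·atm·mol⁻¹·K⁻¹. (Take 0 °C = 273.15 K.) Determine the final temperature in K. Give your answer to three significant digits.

Convert: T₁ = 300.0 K.
Isobaric, so V/T is constant: P₂ = P₁; T₂ = T₁·(V₂/V₁) = 214.7 K.

T₂ ≈ 215 K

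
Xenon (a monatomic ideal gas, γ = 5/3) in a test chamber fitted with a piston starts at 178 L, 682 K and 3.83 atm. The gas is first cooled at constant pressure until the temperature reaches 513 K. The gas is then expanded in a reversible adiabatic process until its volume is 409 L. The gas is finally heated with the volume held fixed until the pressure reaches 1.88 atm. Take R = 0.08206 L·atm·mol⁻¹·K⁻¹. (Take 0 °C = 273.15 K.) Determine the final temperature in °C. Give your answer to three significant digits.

Isobaric, so V/T is constant: P₂ = P₁; V₂ = V₁·(T₂/T₁) = 133.9 L.
Adiabatic (γ = 5/3), T V^(γ−1) and P V^γ constant: T₃ = T₂·(V₂/V₃)^(γ−1) = 243.7 K; P₃ = P₂·(V₂/V₃)^γ = 0.5955 atm.
Isochoric, so P/T is constant: V₄ = V₃; T₄ = T₃·(P₄/P₃) = 769.2 K.

T₄ ≈ 496 °C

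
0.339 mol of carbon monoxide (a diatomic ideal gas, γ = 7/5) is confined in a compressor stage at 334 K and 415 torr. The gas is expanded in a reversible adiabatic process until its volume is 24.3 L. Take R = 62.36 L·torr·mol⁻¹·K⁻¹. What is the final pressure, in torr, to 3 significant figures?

P₂ ≈ 252 torr

From PV = nRT: V₁ = nRT₁/P₁ = 17.01 L.
Adiabatic (γ = 7/5), T V^(γ−1) and P V^γ constant: T₂ = T₁·(V₁/V₂)^(γ−1) = 289.6 K; P₂ = P₁·(V₁/V₂)^γ = 252.0 torr.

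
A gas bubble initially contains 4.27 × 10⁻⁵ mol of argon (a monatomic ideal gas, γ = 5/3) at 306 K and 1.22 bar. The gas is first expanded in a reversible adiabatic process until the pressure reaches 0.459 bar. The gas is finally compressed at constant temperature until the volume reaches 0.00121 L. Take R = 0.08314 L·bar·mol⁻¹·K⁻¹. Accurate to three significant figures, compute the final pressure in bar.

From PV = nRT: V₁ = nRT₁/P₁ = 0.0008904 L.
Reversible adiabatic, γ = 5/3: T₂ = T₁·(P₂/P₁)^((γ−1)/γ) = 207.0 K; V₂ = V₁·(P₁/P₂)^(1/γ) = 0.001601 L.
T constant ⇒ Boyle's law P V = const: T₃ = T₂; P₃ = P₂·(V₂/V₃) = 0.6072 bar.

P₃ ≈ 0.607 bar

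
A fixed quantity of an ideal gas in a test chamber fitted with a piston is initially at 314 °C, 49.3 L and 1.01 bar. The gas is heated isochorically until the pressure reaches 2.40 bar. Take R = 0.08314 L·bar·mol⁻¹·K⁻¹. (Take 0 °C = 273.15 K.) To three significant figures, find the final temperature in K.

T₂ ≈ 1.40e+03 K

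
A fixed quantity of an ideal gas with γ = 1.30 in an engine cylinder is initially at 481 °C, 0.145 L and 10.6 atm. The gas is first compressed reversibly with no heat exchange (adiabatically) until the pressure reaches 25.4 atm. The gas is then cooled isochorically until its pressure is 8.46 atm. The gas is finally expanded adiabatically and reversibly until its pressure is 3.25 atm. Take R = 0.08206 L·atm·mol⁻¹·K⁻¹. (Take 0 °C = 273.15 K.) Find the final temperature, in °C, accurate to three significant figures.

Convert: T₁ = 754.1 K.
Reversible adiabatic, γ = 1.30: T₂ = T₁·(P₂/P₁)^((γ−1)/γ) = 922.7 K; V₂ = V₁·(P₁/P₂)^(1/γ) = 0.07403 L.
Isochoric, so P/T is constant: V₃ = V₂; T₃ = T₂·(P₃/P₂) = 307.3 K.
Adiabatic (γ = 1.30), T V^(γ−1) and P V^γ constant: T₄ = T₃·(P₄/P₃)^((γ−1)/γ) = 246.4 K; V₄ = V₃·(P₃/P₄)^(1/γ) = 0.1545 L.

T₄ ≈ -26.7 °C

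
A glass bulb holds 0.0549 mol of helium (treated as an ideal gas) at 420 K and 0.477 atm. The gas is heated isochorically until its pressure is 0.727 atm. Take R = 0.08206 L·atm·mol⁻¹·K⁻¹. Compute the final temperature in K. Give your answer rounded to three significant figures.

From PV = nRT: V₁ = nRT₁/P₁ = 3.967 L.
Isochoric, so P/T is constant: V₂ = V₁; T₂ = T₁·(P₂/P₁) = 640.1 K.

T₂ ≈ 640 K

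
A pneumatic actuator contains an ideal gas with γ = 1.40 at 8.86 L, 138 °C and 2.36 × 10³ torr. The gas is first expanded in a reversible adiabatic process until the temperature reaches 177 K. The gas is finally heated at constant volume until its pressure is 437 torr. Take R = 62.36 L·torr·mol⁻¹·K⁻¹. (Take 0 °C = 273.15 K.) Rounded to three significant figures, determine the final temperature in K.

Convert: T₁ = 411.1 K.
Adiabatic (γ = 1.40), T V^(γ−1) and P V^γ constant: P₂ = P₁·(T₂/T₁)^(γ/(γ−1)) = 123.5 torr; V₂ = V₁·(T₁/T₂)^(1/(γ−1)) = 72.86 L.
V constant ⇒ P ∝ T: V₃ = V₂; T₃ = T₂·(P₃/P₂) = 626.1 K.

T₃ ≈ 626 K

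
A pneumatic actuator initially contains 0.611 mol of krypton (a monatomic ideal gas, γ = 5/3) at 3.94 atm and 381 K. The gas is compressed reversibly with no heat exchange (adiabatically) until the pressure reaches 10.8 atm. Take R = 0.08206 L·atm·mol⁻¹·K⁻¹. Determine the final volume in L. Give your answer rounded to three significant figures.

From PV = nRT: V₁ = nRT₁/P₁ = 4.848 L.
Reversible adiabatic, γ = 5/3: T₂ = T₁·(P₂/P₁)^((γ−1)/γ) = 570.3 K; V₂ = V₁·(P₁/P₂)^(1/γ) = 2.648 L.

V₂ ≈ 2.65 L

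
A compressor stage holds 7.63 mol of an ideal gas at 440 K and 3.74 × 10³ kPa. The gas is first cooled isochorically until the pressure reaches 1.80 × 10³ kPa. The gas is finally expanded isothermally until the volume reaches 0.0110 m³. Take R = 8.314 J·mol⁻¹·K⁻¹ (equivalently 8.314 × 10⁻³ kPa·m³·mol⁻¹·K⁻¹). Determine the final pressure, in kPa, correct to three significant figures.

From PV = nRT: V₁ = nRT₁/P₁ = 0.007463 m³.
Isochoric, so P/T is constant: V₂ = V₁; T₂ = T₁·(P₂/P₁) = 211.8 K.
Isothermal, so P V is constant: T₃ = T₂; P₃ = P₂·(V₂/V₃) = 1221 kPa.

P₃ ≈ 1.22e+03 kPa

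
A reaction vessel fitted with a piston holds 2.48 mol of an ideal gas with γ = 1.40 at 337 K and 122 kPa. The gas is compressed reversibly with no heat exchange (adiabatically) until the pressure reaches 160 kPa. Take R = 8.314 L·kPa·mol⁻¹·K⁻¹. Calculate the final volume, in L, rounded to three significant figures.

From PV = nRT: V₁ = nRT₁/P₁ = 56.95 L.
Adiabatic (γ = 1.40), T V^(γ−1) and P V^γ constant: T₂ = T₁·(P₂/P₁)^((γ−1)/γ) = 364.1 K; V₂ = V₁·(P₁/P₂)^(1/γ) = 46.93 L.

V₂ ≈ 46.9 L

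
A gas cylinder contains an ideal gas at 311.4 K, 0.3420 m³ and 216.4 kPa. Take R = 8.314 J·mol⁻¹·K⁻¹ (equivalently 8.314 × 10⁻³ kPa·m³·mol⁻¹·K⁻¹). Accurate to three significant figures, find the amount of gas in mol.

PV = nRT ⇒ n = PV/(RT) = (216.4 × 0.3420) / (8.314 × 10⁻³ × 311.4)

n ≈ 28.6 mol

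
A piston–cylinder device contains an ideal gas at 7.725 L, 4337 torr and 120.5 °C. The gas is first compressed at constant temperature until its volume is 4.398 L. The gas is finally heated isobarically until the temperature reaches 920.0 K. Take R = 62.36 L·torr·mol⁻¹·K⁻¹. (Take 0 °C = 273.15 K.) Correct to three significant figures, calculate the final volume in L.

V₃ ≈ 10.3 L

Convert: T₁ = 393.6 K.
Isothermal, so P V is constant: T₂ = T₁; P₂ = P₁·(V₁/V₂) = 7618 torr.
Isobaric, so V/T is constant: P₃ = P₂; V₃ = V₂·(T₃/T₂) = 10.28 L.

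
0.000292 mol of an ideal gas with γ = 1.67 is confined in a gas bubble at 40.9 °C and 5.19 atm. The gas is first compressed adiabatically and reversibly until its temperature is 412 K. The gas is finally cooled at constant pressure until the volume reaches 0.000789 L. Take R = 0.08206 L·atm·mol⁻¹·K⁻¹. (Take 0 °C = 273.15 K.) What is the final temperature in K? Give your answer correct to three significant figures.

Convert: T₁ = 314.0 K.
From PV = nRT: V₁ = nRT₁/P₁ = 0.001450 L.
Adiabatic (γ = 1.67), T V^(γ−1) and P V^γ constant: P₂ = P₁·(T₂/T₁)^(γ/(γ−1)) = 10.21 atm; V₂ = V₁·(T₁/T₂)^(1/(γ−1)) = 0.0009669 L.
P constant ⇒ V ∝ T: P₃ = P₂; T₃ = T₂·(V₃/V₂) = 336.2 K.

T₃ ≈ 336 K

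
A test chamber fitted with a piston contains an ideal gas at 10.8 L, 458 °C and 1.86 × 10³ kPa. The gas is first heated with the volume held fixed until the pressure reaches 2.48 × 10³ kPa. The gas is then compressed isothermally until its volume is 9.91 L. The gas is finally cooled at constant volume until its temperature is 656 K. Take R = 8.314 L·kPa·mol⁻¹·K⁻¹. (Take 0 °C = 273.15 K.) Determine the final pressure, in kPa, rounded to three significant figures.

P₄ ≈ 1.82e+03 kPa

Convert: T₁ = 731.1 K.
V constant ⇒ P ∝ T: V₂ = V₁; T₂ = T₁·(P₂/P₁) = 974.9 K.
T constant ⇒ Boyle's law P V = const: T₃ = T₂; P₃ = P₂·(V₂/V₃) = 2703 kPa.
Isochoric, so P/T is constant: V₄ = V₃; P₄ = P₃·(T₄/T₃) = 1819 kPa.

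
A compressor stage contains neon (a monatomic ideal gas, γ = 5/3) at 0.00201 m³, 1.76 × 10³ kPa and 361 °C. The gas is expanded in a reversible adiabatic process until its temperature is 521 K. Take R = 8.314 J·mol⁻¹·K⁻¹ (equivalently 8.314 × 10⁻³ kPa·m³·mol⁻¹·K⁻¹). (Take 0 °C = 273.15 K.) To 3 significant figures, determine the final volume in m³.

V₂ ≈ 0.00270 m³

Convert: T₁ = 634.1 K.
Adiabatic (γ = 5/3), T V^(γ−1) and P V^γ constant: P₂ = P₁·(T₂/T₁)^(γ/(γ−1)) = 1077 kPa; V₂ = V₁·(T₁/T₂)^(1/(γ−1)) = 0.002699 m³.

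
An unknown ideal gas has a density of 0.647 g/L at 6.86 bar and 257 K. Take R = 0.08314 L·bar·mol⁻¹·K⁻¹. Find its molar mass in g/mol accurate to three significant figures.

M ≈ 2.02 g/mol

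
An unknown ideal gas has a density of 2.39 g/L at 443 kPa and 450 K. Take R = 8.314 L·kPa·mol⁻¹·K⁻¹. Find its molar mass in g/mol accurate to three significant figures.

M ≈ 20.2 g/mol

ρ = PM/(RT) ⇒ M = ρRT/P = (2.39 × 8.314 × 450.0) / 443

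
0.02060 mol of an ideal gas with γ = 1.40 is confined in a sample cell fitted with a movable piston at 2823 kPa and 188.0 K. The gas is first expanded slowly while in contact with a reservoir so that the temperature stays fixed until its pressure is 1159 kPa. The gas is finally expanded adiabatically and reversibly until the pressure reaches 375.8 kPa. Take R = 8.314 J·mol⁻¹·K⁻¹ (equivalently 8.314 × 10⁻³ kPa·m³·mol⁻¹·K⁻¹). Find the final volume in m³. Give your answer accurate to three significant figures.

From PV = nRT: V₁ = nRT₁/P₁ = 1.141e-05 m³.
Isothermal, so P V is constant: T₂ = T₁; V₂ = V₁·(P₁/P₂) = 2.778e-05 m³.
Adiabatic (γ = 1.40), T V^(γ−1) and P V^γ constant: T₃ = T₂·(P₃/P₂)^((γ−1)/γ) = 136.3 K; V₃ = V₂·(P₂/P₃)^(1/γ) = 6.211e-05 m³.

V₃ ≈ 6.21e-05 m³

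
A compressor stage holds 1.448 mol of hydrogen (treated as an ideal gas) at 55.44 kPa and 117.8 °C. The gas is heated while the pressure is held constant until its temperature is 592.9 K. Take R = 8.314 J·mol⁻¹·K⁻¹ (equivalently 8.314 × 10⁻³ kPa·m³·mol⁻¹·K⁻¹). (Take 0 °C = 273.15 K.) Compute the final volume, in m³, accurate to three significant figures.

V₂ ≈ 0.129 m³

Convert: T₁ = 390.9 K.
From PV = nRT: V₁ = nRT₁/P₁ = 0.08489 m³.
Isobaric, so V/T is constant: P₂ = P₁; V₂ = V₁·(T₂/T₁) = 0.1287 m³.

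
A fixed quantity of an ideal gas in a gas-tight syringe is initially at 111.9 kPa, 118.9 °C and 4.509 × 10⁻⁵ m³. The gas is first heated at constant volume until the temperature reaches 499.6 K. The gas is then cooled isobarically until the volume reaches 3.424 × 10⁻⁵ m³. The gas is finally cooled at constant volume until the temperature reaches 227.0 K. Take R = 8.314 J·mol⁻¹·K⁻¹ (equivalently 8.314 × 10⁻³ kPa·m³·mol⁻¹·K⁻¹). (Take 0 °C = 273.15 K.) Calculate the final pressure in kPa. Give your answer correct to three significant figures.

P₄ ≈ 85.3 kPa

Convert: T₁ = 392.0 K.
Isochoric, so P/T is constant: V₂ = V₁; P₂ = P₁·(T₂/T₁) = 142.6 kPa.
P constant ⇒ V ∝ T: P₃ = P₂; T₃ = T₂·(V₃/V₂) = 379.4 K.
Isochoric, so P/T is constant: V₄ = V₃; P₄ = P₃·(T₄/T₃) = 85.32 kPa.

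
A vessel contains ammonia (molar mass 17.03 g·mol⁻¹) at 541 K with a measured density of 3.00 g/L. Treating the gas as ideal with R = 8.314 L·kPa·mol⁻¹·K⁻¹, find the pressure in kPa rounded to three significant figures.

P ≈ 792 kPa

ρ = PM/(RT) ⇒ P = ρRT/M = (3.00 × 8.314 × 541.0) / 17.03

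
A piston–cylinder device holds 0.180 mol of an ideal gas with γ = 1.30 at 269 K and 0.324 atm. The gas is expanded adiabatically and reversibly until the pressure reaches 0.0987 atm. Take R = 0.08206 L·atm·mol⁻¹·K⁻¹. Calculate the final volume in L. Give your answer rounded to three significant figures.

V₂ ≈ 30.6 L

From PV = nRT: V₁ = nRT₁/P₁ = 12.26 L.
Adiabatic (γ = 1.30), T V^(γ−1) and P V^γ constant: T₂ = T₁·(P₂/P₁)^((γ−1)/γ) = 204.5 K; V₂ = V₁·(P₁/P₂)^(1/γ) = 30.60 L.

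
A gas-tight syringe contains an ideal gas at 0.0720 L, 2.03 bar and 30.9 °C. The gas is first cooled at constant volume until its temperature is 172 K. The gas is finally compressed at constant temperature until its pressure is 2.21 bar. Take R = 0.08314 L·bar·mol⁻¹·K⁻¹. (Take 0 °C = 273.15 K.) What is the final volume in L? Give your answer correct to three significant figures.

V₃ ≈ 0.0374 L

Convert: T₁ = 304.0 K.
V constant ⇒ P ∝ T: V₂ = V₁; P₂ = P₁·(T₂/T₁) = 1.148 bar.
Isothermal, so P V is constant: T₃ = T₂; V₃ = V₂·(P₂/P₃) = 0.03741 L.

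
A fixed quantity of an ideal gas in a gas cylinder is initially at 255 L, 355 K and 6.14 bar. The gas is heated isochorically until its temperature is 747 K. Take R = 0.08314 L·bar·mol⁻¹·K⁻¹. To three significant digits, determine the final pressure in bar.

Isochoric, so P/T is constant: V₂ = V₁; P₂ = P₁·(T₂/T₁) = 12.92 bar.

P₂ ≈ 12.9 bar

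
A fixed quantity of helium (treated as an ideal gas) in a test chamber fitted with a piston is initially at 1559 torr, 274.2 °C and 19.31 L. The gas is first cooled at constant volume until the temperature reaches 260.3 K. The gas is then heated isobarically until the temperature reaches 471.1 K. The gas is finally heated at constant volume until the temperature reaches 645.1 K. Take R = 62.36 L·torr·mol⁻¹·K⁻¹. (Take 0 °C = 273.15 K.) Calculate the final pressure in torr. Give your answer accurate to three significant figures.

Convert: T₁ = 547.3 K.
Isochoric, so P/T is constant: V₂ = V₁; P₂ = P₁·(T₂/T₁) = 741.4 torr.
Isobaric, so V/T is constant: P₃ = P₂; V₃ = V₂·(T₃/T₂) = 34.95 L.
Isochoric, so P/T is constant: V₄ = V₃; P₄ = P₃·(T₄/T₃) = 1015 torr.

P₄ ≈ 1.02e+03 torr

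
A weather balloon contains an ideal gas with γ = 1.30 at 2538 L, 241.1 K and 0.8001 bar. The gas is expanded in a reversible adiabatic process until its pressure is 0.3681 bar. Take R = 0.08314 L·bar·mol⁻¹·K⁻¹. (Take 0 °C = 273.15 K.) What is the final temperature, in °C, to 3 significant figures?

T₂ ≈ -71.6 °C

Adiabatic (γ = 1.30), T V^(γ−1) and P V^γ constant: T₂ = T₁·(P₂/P₁)^((γ−1)/γ) = 201.6 K; V₂ = V₁·(P₁/P₂)^(1/γ) = 4612 L.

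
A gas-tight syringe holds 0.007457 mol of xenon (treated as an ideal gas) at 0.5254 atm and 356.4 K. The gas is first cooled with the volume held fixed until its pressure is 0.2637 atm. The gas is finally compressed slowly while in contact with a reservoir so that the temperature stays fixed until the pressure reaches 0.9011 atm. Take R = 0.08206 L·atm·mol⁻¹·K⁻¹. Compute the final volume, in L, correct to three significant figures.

From PV = nRT: V₁ = nRT₁/P₁ = 0.4151 L.
V constant ⇒ P ∝ T: V₂ = V₁; T₂ = T₁·(P₂/P₁) = 178.9 K.
T constant ⇒ Boyle's law P V = const: T₃ = T₂; V₃ = V₂·(P₂/P₃) = 0.1215 L.

V₃ ≈ 0.121 L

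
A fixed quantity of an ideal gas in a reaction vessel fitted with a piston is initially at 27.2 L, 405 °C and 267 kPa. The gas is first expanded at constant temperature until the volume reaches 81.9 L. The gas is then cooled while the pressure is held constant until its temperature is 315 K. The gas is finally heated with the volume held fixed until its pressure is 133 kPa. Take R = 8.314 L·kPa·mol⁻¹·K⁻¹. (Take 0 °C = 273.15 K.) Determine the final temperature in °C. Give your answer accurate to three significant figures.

T₄ ≈ 199 °C

Convert: T₁ = 678.1 K.
Isothermal, so P V is constant: T₂ = T₁; P₂ = P₁·(V₁/V₂) = 88.67 kPa.
P constant ⇒ V ∝ T: P₃ = P₂; V₃ = V₂·(T₃/T₂) = 38.04 L.
V constant ⇒ P ∝ T: V₄ = V₃; T₄ = T₃·(P₄/P₃) = 472.5 K.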